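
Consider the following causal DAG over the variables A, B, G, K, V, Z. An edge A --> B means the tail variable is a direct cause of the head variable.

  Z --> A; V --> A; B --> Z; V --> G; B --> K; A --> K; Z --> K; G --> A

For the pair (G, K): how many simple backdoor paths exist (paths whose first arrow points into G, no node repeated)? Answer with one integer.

A backdoor path from G to K is any simple undirected path whose first edge points into G (i.e. leaves G via a parent).
Parents of G: {V}.
Enumerating:
  P1: G <- V -> A <- Z <- B -> K
  P2: G <- V -> A <- Z -> K
  P3: G <- V -> A -> K
That exhausts the simple backdoor paths. Count: 3.

3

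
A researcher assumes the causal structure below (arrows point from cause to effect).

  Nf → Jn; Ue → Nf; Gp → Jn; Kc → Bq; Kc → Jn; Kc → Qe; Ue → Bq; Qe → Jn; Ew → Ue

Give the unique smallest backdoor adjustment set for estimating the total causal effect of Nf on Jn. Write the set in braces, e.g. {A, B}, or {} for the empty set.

Variables eligible for adjustment (non-descendants of Nf, excluding Nf and Jn): {Bq, Ew, Gp, Kc, Qe, Ue}.
Backdoor paths from Nf to Jn:
  P1: Nf <- Ue -> Bq <- Kc -> Qe -> Jn
  P2: Nf <- Ue -> Bq <- Kc -> Jn
Each backdoor path contains an unconditioned collider, so every path is already blocked with the empty conditioning set:
  P1: blocked at collider Bq (neither it nor any descendant is in the conditioning set).
  P2: blocked at collider Bq (neither it nor any descendant is in the conditioning set).
The empty set is therefore the unique smallest valid set.

{}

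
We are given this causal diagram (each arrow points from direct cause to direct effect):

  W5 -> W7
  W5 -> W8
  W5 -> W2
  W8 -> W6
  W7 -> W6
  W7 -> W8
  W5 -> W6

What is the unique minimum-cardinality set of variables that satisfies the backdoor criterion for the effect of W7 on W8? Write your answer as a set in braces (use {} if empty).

{W5}

Variables eligible for adjustment (non-descendants of W7, excluding W7 and W8): {W2, W5}.
Backdoor paths from W7 to W8:
  P1: W7 <- W5 -> W8
  P2: W7 <- W5 -> W6 <- W8
The empty set is not sufficient: P1 (W7 <- W5 -> W8) has no collider blocking it and no conditioned non-collider, so it is open.
Try {W5}:
  P1: blocked at fork node W5 ∈ conditioning set.
  P2: blocked at fork node W5 ∈ conditioning set.
{W5} contains no descendant of W7 and blocks every backdoor path.
No other singleton works — e.g. {W2} leaves P1 open — so {W5} is the unique smallest valid adjustment set.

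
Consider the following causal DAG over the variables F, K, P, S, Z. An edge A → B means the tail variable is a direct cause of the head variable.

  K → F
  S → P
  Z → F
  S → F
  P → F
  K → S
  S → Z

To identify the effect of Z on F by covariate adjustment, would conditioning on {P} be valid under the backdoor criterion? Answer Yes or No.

No

Backdoor paths from Z to F (paths whose first edge points into Z):
  P1: Z <- S <- K -> F
  P2: Z <- S -> P -> F
  P3: Z <- S -> F
Condition 1 (no descendant of Z in the set): holds — descendants of Z are {F}; none are in {P}.
Condition 2 (every backdoor path blocked by {P}):
  P1: open — no interior node is in the conditioning set.
  P2: blocked at chain node P ∈ conditioning set.
  P3: open — no interior node is in the conditioning set.
{P} does not satisfy the backdoor criterion.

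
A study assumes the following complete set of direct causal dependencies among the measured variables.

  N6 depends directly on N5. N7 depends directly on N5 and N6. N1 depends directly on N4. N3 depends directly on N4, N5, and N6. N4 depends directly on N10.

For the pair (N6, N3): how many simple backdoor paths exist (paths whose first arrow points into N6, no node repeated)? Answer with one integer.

1

A backdoor path from N6 to N3 is any simple undirected path whose first edge points into N6 (i.e. leaves N6 via a parent).
Parents of N6: {N5}.
Enumerating:
  P1: N6 <- N5 -> N3
That exhausts the simple backdoor paths. Count: 1.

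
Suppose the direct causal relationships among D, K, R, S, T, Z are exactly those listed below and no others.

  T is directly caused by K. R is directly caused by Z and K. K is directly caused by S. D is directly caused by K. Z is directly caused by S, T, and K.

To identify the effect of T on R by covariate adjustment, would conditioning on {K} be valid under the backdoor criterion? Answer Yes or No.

Backdoor paths from T to R (paths whose first edge points into T):
  P1: T <- K <- S -> Z -> R
  P2: T <- K -> Z -> R
  P3: T <- K -> R
Condition 1 (no descendant of T in the set): holds — descendants of T are {R, Z}; none are in {K}.
Condition 2 (every backdoor path blocked by {K}):
  P1: blocked at chain node K ∈ conditioning set.
  P2: blocked at fork node K ∈ conditioning set.
  P3: blocked at fork node K ∈ conditioning set.
{K} satisfies the backdoor criterion.

Yes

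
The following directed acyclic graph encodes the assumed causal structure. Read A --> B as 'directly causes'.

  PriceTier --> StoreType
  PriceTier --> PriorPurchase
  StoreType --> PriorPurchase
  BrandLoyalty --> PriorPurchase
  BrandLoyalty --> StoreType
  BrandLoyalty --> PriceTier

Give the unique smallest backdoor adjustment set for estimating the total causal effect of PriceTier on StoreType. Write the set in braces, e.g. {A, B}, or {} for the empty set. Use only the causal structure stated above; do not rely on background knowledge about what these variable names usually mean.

{BrandLoyalty}

Variables eligible for adjustment (non-descendants of PriceTier, excluding PriceTier and StoreType): {BrandLoyalty}.
Backdoor paths from PriceTier to StoreType:
  P1: PriceTier <- BrandLoyalty -> StoreType
  P2: PriceTier <- BrandLoyalty -> PriorPurchase <- StoreType
The empty set is not sufficient: P1 (PriceTier <- BrandLoyalty -> StoreType) has no collider blocking it and no conditioned non-collider, so it is open.
Try {BrandLoyalty}:
  P1: blocked at fork node BrandLoyalty ∈ conditioning set.
  P2: blocked at fork node BrandLoyalty ∈ conditioning set.
{BrandLoyalty} contains no descendant of PriceTier and blocks every backdoor path.
{BrandLoyalty} is the unique smallest valid adjustment set.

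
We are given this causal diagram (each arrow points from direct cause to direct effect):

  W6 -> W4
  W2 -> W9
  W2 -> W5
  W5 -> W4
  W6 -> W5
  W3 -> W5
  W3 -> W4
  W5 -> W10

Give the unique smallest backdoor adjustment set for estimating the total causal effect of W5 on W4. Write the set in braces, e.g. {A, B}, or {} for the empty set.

{W3, W6}

Variables eligible for adjustment (non-descendants of W5, excluding W5 and W4): {W2, W3, W6, W9}.
Backdoor paths from W5 to W4:
  P1: W5 <- W3 -> W4
  P2: W5 <- W6 -> W4
The empty set is not sufficient: P1 (W5 <- W3 -> W4) has no collider blocking it and no conditioned non-collider, so it is open.
Try {W3, W6}:
  P1: blocked at fork node W3 ∈ conditioning set.
  P2: blocked at fork node W6 ∈ conditioning set.
{W3, W6} contains no descendant of W5 and blocks every backdoor path.
Every element of {W3, W6} is needed (dropping W3 leaves P1 open; dropping W6 leaves P2 open), so no proper subset is valid.
Among all size-2 subsets of the eligible variables, only {W3, W6} blocks every backdoor path, so it is the unique smallest valid adjustment set.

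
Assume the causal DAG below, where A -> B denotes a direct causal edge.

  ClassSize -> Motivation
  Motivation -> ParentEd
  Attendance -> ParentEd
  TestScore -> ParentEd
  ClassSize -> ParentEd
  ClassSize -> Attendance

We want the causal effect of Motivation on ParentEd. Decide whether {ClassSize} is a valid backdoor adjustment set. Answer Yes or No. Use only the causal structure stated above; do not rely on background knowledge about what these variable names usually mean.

Yes

Backdoor paths from Motivation to ParentEd (paths whose first edge points into Motivation):
  P1: Motivation <- ClassSize -> Attendance -> ParentEd
  P2: Motivation <- ClassSize -> ParentEd
Condition 1 (no descendant of Motivation in the set): holds — descendants of Motivation are {ParentEd}; none are in {ClassSize}.
Condition 2 (every backdoor path blocked by {ClassSize}):
  P1: blocked at fork node ClassSize ∈ conditioning set.
  P2: blocked at fork node ClassSize ∈ conditioning set.
{ClassSize} satisfies the backdoor criterion.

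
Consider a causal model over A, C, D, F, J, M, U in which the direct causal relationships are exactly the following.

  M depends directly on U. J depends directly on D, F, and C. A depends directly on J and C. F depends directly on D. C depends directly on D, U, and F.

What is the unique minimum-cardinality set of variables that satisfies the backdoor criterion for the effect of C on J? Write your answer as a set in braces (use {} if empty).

{D, F}

Variables eligible for adjustment (non-descendants of C, excluding C and J): {D, F, M, U}.
Backdoor paths from C to J:
  P1: C <- D -> F -> J
  P2: C <- D -> J
  P3: C <- F <- D -> J
  P4: C <- F -> J
The empty set is not sufficient: P1 (C <- D -> F -> J) has no collider blocking it and no conditioned non-collider, so it is open.
Try {D, F}:
  P1: blocked at fork node D ∈ conditioning set.
  P2: blocked at fork node D ∈ conditioning set.
  P3: blocked at chain node F ∈ conditioning set.
  P4: blocked at fork node F ∈ conditioning set.
{D, F} contains no descendant of C and blocks every backdoor path.
Every element of {D, F} is needed (dropping D leaves P2 open; dropping F leaves P4 open), so no proper subset is valid.
Among all size-2 subsets of the eligible variables, only {D, F} blocks every backdoor path, so it is the unique smallest valid adjustment set.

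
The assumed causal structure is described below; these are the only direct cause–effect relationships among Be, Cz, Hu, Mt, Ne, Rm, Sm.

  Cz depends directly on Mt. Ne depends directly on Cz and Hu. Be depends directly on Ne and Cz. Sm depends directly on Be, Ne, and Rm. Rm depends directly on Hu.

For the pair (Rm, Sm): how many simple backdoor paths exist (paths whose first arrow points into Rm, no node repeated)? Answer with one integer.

A backdoor path from Rm to Sm is any simple undirected path whose first edge points into Rm (i.e. leaves Rm via a parent).
Parents of Rm: {Hu}.
Enumerating:
  P1: Rm <- Hu -> Ne <- Cz -> Be -> Sm
  P2: Rm <- Hu -> Ne -> Be -> Sm
  P3: Rm <- Hu -> Ne -> Sm
That exhausts the simple backdoor paths. Count: 3.

3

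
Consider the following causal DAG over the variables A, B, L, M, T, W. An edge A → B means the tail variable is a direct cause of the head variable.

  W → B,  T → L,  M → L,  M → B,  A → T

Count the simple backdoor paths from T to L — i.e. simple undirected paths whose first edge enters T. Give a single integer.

A backdoor path from T to L is any simple undirected path whose first edge points into T (i.e. leaves T via a parent).
Parents of T: {A}.
No simple path from any parent of T reaches L without revisiting T, so there are no backdoor paths.

0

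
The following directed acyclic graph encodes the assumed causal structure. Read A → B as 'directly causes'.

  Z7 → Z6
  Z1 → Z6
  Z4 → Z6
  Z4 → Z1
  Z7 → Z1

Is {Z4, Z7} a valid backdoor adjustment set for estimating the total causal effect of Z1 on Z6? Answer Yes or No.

Yes

Backdoor paths from Z1 to Z6 (paths whose first edge points into Z1):
  P1: Z1 <- Z7 -> Z6
  P2: Z1 <- Z4 -> Z6
Condition 1 (no descendant of Z1 in the set): holds — descendants of Z1 are {Z6}; none are in {Z4, Z7}.
Condition 2 (every backdoor path blocked by {Z4, Z7}):
  P1: blocked at fork node Z7 ∈ conditioning set.
  P2: blocked at fork node Z4 ∈ conditioning set.
{Z4, Z7} satisfies the backdoor criterion.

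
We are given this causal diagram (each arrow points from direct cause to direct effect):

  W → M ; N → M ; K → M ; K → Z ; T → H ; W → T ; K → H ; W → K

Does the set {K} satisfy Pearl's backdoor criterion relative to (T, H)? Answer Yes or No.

Backdoor paths from T to H (paths whose first edge points into T):
  P1: T <- W -> K -> H
  P2: T <- W -> M <- K -> H
Condition 1 (no descendant of T in the set): holds — descendants of T are {H}; none are in {K}.
Condition 2 (every backdoor path blocked by {K}):
  P1: blocked at chain node K ∈ conditioning set.
  P2: blocked at collider M (neither it nor any descendant is in the conditioning set).
{K} satisfies the backdoor criterion.

Yes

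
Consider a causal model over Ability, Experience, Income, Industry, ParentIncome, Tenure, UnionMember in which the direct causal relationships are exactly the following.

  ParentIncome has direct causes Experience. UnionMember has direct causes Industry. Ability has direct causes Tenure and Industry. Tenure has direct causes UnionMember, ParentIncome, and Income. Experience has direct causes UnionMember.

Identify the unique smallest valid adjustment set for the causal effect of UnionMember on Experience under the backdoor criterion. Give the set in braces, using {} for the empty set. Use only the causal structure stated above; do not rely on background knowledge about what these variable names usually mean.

Variables eligible for adjustment (non-descendants of UnionMember, excluding UnionMember and Experience): {Income, Industry}.
Backdoor paths from UnionMember to Experience:
  P1: UnionMember <- Industry -> Ability <- Tenure <- ParentIncome <- Experience
Each backdoor path contains an unconditioned collider, so every path is already blocked with the empty conditioning set:
  P1: blocked at collider Ability (neither it nor any descendant is in the conditioning set).
The empty set is therefore the unique smallest valid set.

{}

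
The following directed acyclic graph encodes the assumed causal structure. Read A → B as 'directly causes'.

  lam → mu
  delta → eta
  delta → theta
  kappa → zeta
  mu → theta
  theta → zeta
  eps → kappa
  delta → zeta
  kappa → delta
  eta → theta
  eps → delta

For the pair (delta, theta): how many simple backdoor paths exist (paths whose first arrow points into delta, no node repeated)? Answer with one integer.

2

A backdoor path from delta to theta is any simple undirected path whose first edge points into delta (i.e. leaves delta via a parent).
Parents of delta: {eps, kappa}.
Enumerating:
  P1: delta <- eps -> kappa -> zeta <- theta
  P2: delta <- kappa -> zeta <- theta
That exhausts the simple backdoor paths. Count: 2.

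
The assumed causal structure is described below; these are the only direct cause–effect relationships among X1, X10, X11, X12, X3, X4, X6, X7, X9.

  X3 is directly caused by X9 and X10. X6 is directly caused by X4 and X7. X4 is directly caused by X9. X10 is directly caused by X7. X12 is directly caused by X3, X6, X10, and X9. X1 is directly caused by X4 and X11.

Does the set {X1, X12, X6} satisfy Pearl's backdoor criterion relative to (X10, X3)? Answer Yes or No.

No

Backdoor paths from X10 to X3 (paths whose first edge points into X10):
  P1: X10 <- X7 -> X6 <- X4 <- X9 -> X3
  P2: X10 <- X7 -> X6 <- X4 <- X9 -> X12 <- X3
  P3: X10 <- X7 -> X6 -> X12 <- X9 -> X3
  P4: X10 <- X7 -> X6 -> X12 <- X3
Condition 1 (no descendant of X10 in the set): FAILS — X12 is a descendant of X10.
Condition 2 (every backdoor path blocked by {X1, X12, X6}):
  P1: open — collider(s) X6 are conditioned on (or have a conditioned descendant) and no non-collider on the path is in the set.
  P2: open — collider(s) X6, X12 are conditioned on (or have a conditioned descendant) and no non-collider on the path is in the set.
  P3: blocked at chain node X6 ∈ conditioning set.
  P4: blocked at chain node X6 ∈ conditioning set.
{X1, X12, X6} does not satisfy the backdoor criterion.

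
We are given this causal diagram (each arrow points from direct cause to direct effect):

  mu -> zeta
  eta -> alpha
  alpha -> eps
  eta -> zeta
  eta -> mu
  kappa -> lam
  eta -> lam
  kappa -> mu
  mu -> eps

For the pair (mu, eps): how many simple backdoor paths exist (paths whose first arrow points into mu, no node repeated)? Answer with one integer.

2

A backdoor path from mu to eps is any simple undirected path whose first edge points into mu (i.e. leaves mu via a parent).
Parents of mu: {eta, kappa}.
Enumerating:
  P1: mu <- kappa -> lam <- eta -> alpha -> eps
  P2: mu <- eta -> alpha -> eps
That exhausts the simple backdoor paths. Count: 2.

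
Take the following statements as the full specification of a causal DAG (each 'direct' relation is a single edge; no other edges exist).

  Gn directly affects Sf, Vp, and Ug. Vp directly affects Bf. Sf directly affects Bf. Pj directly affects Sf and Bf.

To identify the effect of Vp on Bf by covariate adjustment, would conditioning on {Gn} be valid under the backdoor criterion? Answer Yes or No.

Yes

Backdoor paths from Vp to Bf (paths whose first edge points into Vp):
  P1: Vp <- Gn -> Sf <- Pj -> Bf
  P2: Vp <- Gn -> Sf -> Bf
Condition 1 (no descendant of Vp in the set): holds — descendants of Vp are {Bf}; none are in {Gn}.
Condition 2 (every backdoor path blocked by {Gn}):
  P1: blocked at fork node Gn ∈ conditioning set.
  P2: blocked at fork node Gn ∈ conditioning set.
{Gn} satisfies the backdoor criterion.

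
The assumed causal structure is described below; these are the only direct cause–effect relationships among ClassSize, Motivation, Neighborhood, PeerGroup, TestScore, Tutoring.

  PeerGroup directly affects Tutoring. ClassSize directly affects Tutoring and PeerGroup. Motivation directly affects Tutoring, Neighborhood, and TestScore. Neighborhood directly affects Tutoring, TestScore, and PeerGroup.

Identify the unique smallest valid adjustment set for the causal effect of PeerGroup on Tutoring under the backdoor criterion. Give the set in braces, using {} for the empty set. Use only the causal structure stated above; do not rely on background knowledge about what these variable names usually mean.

Variables eligible for adjustment (non-descendants of PeerGroup, excluding PeerGroup and Tutoring): {ClassSize, Motivation, Neighborhood, TestScore}.
Backdoor paths from PeerGroup to Tutoring:
  P1: PeerGroup <- ClassSize -> Tutoring
  P2: PeerGroup <- Neighborhood <- Motivation -> Tutoring
  P3: PeerGroup <- Neighborhood -> TestScore <- Motivation -> Tutoring
  P4: PeerGroup <- Neighborhood -> Tutoring
The empty set is not sufficient: P1 (PeerGroup <- ClassSize -> Tutoring) has no collider blocking it and no conditioned non-collider, so it is open.
Try {ClassSize, Neighborhood}:
  P1: blocked at fork node ClassSize ∈ conditioning set.
  P2: blocked at chain node Neighborhood ∈ conditioning set.
  P3: blocked at fork node Neighborhood ∈ conditioning set.
  P4: blocked at fork node Neighborhood ∈ conditioning set.
{ClassSize, Neighborhood} contains no descendant of PeerGroup and blocks every backdoor path.
Every element of {ClassSize, Neighborhood} is needed (dropping ClassSize leaves P1 open; dropping Neighborhood leaves P2 open), so no proper subset is valid.
Among all size-2 subsets of the eligible variables, only {ClassSize, Neighborhood} blocks every backdoor path, so it is the unique smallest valid adjustment set.

{ClassSize, Neighborhood}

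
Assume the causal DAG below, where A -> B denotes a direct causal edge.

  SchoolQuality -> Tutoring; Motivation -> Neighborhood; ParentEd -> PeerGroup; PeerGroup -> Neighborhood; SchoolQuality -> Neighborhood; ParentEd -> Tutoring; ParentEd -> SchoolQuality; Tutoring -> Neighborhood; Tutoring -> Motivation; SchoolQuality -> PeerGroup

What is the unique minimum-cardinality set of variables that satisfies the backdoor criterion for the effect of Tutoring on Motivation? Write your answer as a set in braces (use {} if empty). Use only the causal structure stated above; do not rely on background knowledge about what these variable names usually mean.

{}

Variables eligible for adjustment (non-descendants of Tutoring, excluding Tutoring and Motivation): {ParentEd, PeerGroup, SchoolQuality}.
Backdoor paths from Tutoring to Motivation:
  P1: Tutoring <- ParentEd -> SchoolQuality -> PeerGroup -> Neighborhood <- Motivation
  P2: Tutoring <- ParentEd -> SchoolQuality -> Neighborhood <- Motivation
  P3: Tutoring <- ParentEd -> PeerGroup <- SchoolQuality -> Neighborhood <- Motivation
  P4: Tutoring <- ParentEd -> PeerGroup -> Neighborhood <- Motivation
  P5: Tutoring <- SchoolQuality <- ParentEd -> PeerGroup -> Neighborhood <- Motivation
  P6: Tutoring <- SchoolQuality -> PeerGroup -> Neighborhood <- Motivation
  P7: Tutoring <- SchoolQuality -> Neighborhood <- Motivation
Each backdoor path contains an unconditioned collider, so every path is already blocked with the empty conditioning set:
  P1: blocked at collider Neighborhood (neither it nor any descendant is in the conditioning set).
  P2: blocked at collider Neighborhood (neither it nor any descendant is in the conditioning set).
  P3: blocked at collider PeerGroup (neither it nor any descendant is in the conditioning set).
  P4: blocked at collider Neighborhood (neither it nor any descendant is in the conditioning set).
  P5: blocked at collider Neighborhood (neither it nor any descendant is in the conditioning set).
  P6: blocked at collider Neighborhood (neither it nor any descendant is in the conditioning set).
  P7: blocked at collider Neighborhood (neither it nor any descendant is in the conditioning set).
The empty set is therefore the unique smallest valid set.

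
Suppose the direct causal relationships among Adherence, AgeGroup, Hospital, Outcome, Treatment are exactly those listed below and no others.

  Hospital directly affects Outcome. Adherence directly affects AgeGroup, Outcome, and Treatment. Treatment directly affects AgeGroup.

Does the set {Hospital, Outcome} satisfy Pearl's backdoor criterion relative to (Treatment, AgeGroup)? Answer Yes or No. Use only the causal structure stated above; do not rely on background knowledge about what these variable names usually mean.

No

Backdoor paths from Treatment to AgeGroup (paths whose first edge points into Treatment):
  P1: Treatment <- Adherence -> AgeGroup
Condition 1 (no descendant of Treatment in the set): holds — descendants of Treatment are {AgeGroup}; none are in {Hospital, Outcome}.
Condition 2 (every backdoor path blocked by {Hospital, Outcome}):
  P1: open — no interior node is in the conditioning set.
{Hospital, Outcome} does not satisfy the backdoor criterion.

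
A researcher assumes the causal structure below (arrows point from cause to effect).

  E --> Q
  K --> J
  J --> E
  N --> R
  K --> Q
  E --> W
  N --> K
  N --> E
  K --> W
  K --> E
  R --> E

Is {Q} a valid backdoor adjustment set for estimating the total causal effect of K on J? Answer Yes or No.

No

Backdoor paths from K to J (paths whose first edge points into K):
  P1: K <- N -> R -> E <- J
  P2: K <- N -> E <- J
Condition 1 (no descendant of K in the set): FAILS — Q is a descendant of K.
Condition 2 (every backdoor path blocked by {Q}):
  P1: open — collider(s) E are conditioned on (or have a conditioned descendant) and no non-collider on the path is in the set.
  P2: open — collider(s) E are conditioned on (or have a conditioned descendant) and no non-collider on the path is in the set.
{Q} does not satisfy the backdoor criterion.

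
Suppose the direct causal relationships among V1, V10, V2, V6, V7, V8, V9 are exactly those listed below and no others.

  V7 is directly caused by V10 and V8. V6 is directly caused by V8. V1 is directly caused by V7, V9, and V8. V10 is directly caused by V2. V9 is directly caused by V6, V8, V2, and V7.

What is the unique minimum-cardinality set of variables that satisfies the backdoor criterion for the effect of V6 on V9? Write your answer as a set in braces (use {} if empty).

Variables eligible for adjustment (non-descendants of V6, excluding V6 and V9): {V10, V2, V7, V8}.
Backdoor paths from V6 to V9:
  P1: V6 <- V8 -> V7 <- V10 <- V2 -> V9
  P2: V6 <- V8 -> V7 -> V9
  P3: V6 <- V8 -> V7 -> V1 <- V9
  P4: V6 <- V8 -> V9
  P5: V6 <- V8 -> V1 <- V7 <- V10 <- V2 -> V9
  P6: V6 <- V8 -> V1 <- V7 -> V9
  P7: V6 <- V8 -> V1 <- V9
The empty set is not sufficient: P2 (V6 <- V8 -> V7 -> V9) has no collider blocking it and no conditioned non-collider, so it is open.
Try {V8}:
  P1: blocked at fork node V8 ∈ conditioning set.
  P2: blocked at fork node V8 ∈ conditioning set.
  P3: blocked at fork node V8 ∈ conditioning set.
  P4: blocked at fork node V8 ∈ conditioning set.
  P5: blocked at fork node V8 ∈ conditioning set.
  P6: blocked at fork node V8 ∈ conditioning set.
  P7: blocked at fork node V8 ∈ conditioning set.
{V8} contains no descendant of V6 and blocks every backdoor path.
No other singleton works — e.g. {V2} leaves P2 open — so {V8} is the unique smallest valid adjustment set.

{V8}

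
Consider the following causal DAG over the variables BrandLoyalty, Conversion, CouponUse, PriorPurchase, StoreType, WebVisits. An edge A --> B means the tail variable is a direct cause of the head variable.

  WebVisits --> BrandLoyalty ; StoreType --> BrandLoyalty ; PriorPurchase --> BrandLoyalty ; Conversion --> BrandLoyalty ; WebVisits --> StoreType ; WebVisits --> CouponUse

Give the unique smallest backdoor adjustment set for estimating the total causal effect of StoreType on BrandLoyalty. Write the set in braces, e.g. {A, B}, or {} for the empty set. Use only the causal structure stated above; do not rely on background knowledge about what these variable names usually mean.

Variables eligible for adjustment (non-descendants of StoreType, excluding StoreType and BrandLoyalty): {Conversion, CouponUse, PriorPurchase, WebVisits}.
Backdoor paths from StoreType to BrandLoyalty:
  P1: StoreType <- WebVisits -> BrandLoyalty
The empty set is not sufficient: P1 (StoreType <- WebVisits -> BrandLoyalty) has no collider blocking it and no conditioned non-collider, so it is open.
Try {WebVisits}:
  P1: blocked at fork node WebVisits ∈ conditioning set.
{WebVisits} contains no descendant of StoreType and blocks every backdoor path.
No other singleton works — e.g. {Conversion} leaves P1 open — so {WebVisits} is the unique smallest valid adjustment set.

{WebVisits}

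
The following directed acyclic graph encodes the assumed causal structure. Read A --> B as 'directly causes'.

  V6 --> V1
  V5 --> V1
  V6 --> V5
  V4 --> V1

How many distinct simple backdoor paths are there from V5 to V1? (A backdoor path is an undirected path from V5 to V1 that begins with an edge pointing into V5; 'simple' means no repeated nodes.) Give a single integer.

1

A backdoor path from V5 to V1 is any simple undirected path whose first edge points into V5 (i.e. leaves V5 via a parent).
Parents of V5: {V6}.
Enumerating:
  P1: V5 <- V6 -> V1
That exhausts the simple backdoor paths. Count: 1.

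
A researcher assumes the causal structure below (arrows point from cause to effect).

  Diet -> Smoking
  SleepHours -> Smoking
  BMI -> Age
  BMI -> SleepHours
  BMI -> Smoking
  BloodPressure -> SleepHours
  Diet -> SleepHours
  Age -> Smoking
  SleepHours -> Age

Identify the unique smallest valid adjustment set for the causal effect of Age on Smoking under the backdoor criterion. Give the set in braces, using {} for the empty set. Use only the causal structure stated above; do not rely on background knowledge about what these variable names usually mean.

Variables eligible for adjustment (non-descendants of Age, excluding Age and Smoking): {BMI, BloodPressure, Diet, SleepHours}.
Backdoor paths from Age to Smoking:
  P1: Age <- BMI -> SleepHours <- Diet -> Smoking
  P2: Age <- BMI -> SleepHours -> Smoking
  P3: Age <- BMI -> Smoking
  P4: Age <- SleepHours <- BMI -> Smoking
  P5: Age <- SleepHours <- Diet -> Smoking
  P6: Age <- SleepHours -> Smoking
The empty set is not sufficient: P2 (Age <- BMI -> SleepHours -> Smoking) has no collider blocking it and no conditioned non-collider, so it is open.
Try {BMI, SleepHours}:
  P1: blocked at fork node BMI ∈ conditioning set.
  P2: blocked at fork node BMI ∈ conditioning set.
  P3: blocked at fork node BMI ∈ conditioning set.
  P4: blocked at chain node SleepHours ∈ conditioning set.
  P5: blocked at chain node SleepHours ∈ conditioning set.
  P6: blocked at fork node SleepHours ∈ conditioning set.
{BMI, SleepHours} contains no descendant of Age and blocks every backdoor path.
Every element of {BMI, SleepHours} is needed (dropping BMI leaves P1 open; dropping SleepHours leaves P5 open), so no proper subset is valid.
Among all size-2 subsets of the eligible variables, only {BMI, SleepHours} blocks every backdoor path, so it is the unique smallest valid adjustment set.

{BMI, SleepHours}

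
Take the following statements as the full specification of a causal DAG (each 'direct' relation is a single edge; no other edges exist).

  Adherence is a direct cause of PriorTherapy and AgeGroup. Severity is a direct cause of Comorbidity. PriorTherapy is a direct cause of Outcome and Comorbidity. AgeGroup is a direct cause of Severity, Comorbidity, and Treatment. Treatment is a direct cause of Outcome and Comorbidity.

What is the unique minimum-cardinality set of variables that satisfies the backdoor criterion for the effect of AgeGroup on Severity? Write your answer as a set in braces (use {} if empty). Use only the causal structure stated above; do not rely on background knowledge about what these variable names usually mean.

Variables eligible for adjustment (non-descendants of AgeGroup, excluding AgeGroup and Severity): {Adherence, PriorTherapy}.
Backdoor paths from AgeGroup to Severity:
  P1: AgeGroup <- Adherence -> PriorTherapy -> Outcome <- Treatment -> Comorbidity <- Severity
  P2: AgeGroup <- Adherence -> PriorTherapy -> Comorbidity <- Severity
Each backdoor path contains an unconditioned collider, so every path is already blocked with the empty conditioning set:
  P1: blocked at collider Outcome (neither it nor any descendant is in the conditioning set).
  P2: blocked at collider Comorbidity (neither it nor any descendant is in the conditioning set).
The empty set is therefore the unique smallest valid set.

{}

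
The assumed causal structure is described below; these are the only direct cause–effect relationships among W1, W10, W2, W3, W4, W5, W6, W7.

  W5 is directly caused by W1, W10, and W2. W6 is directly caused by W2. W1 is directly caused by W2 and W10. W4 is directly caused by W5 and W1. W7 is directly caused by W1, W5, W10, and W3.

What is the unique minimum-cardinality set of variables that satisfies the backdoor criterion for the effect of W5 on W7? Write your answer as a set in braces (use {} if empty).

Variables eligible for adjustment (non-descendants of W5, excluding W5 and W7): {W1, W10, W2, W3, W6}.
Backdoor paths from W5 to W7:
  P1: W5 <- W2 -> W1 <- W10 -> W7
  P2: W5 <- W2 -> W1 -> W7
  P3: W5 <- W10 -> W1 -> W7
  P4: W5 <- W10 -> W7
  P5: W5 <- W1 <- W10 -> W7
  P6: W5 <- W1 -> W7
The empty set is not sufficient: P2 (W5 <- W2 -> W1 -> W7) has no collider blocking it and no conditioned non-collider, so it is open.
Try {W1, W10}:
  P1: blocked at fork node W10 ∈ conditioning set.
  P2: blocked at chain node W1 ∈ conditioning set.
  P3: blocked at fork node W10 ∈ conditioning set.
  P4: blocked at fork node W10 ∈ conditioning set.
  P5: blocked at chain node W1 ∈ conditioning set.
  P6: blocked at fork node W1 ∈ conditioning set.
{W1, W10} contains no descendant of W5 and blocks every backdoor path.
Every element of {W1, W10} is needed (dropping W1 leaves P2 open; dropping W10 leaves P1 open), so no proper subset is valid.
Among all size-2 subsets of the eligible variables, only {W1, W10} blocks every backdoor path, so it is the unique smallest valid adjustment set.

{W1, W10}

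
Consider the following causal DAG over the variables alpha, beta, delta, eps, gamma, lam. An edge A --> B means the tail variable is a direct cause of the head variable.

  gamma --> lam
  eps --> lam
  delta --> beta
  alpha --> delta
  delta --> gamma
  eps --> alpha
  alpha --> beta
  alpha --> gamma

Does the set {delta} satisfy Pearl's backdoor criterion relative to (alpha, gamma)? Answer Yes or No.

Backdoor paths from alpha to gamma (paths whose first edge points into alpha):
  P1: alpha <- eps -> lam <- gamma
Condition 1 (no descendant of alpha in the set): FAILS — delta is a descendant of alpha.
Condition 2 (every backdoor path blocked by {delta}):
  P1: blocked at collider lam (neither it nor any descendant is in the conditioning set).
{delta} does not satisfy the backdoor criterion.

No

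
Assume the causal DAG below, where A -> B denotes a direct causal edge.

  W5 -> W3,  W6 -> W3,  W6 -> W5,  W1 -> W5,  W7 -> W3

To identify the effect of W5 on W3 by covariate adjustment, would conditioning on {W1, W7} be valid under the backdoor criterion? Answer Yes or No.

Backdoor paths from W5 to W3 (paths whose first edge points into W5):
  P1: W5 <- W6 -> W3
Condition 1 (no descendant of W5 in the set): holds — descendants of W5 are {W3}; none are in {W1, W7}.
Condition 2 (every backdoor path blocked by {W1, W7}):
  P1: open — no interior node is in the conditioning set.
{W1, W7} does not satisfy the backdoor criterion.

No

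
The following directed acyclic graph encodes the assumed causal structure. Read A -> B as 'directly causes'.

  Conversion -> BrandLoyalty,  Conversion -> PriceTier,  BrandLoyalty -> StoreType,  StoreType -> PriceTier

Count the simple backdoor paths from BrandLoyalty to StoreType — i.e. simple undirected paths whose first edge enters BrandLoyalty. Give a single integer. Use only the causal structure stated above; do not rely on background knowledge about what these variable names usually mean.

A backdoor path from BrandLoyalty to StoreType is any simple undirected path whose first edge points into BrandLoyalty (i.e. leaves BrandLoyalty via a parent).
Parents of BrandLoyalty: {Conversion}.
Enumerating:
  P1: BrandLoyalty <- Conversion -> PriceTier <- StoreType
That exhausts the simple backdoor paths. Count: 1.

1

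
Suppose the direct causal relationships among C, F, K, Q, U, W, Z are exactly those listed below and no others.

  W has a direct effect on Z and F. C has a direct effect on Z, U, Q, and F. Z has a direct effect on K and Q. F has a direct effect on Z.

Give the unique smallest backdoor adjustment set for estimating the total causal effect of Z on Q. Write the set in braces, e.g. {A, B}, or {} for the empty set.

Variables eligible for adjustment (non-descendants of Z, excluding Z and Q): {C, F, U, W}.
Backdoor paths from Z to Q:
  P1: Z <- C -> Q
  P2: Z <- W -> F <- C -> Q
  P3: Z <- F <- C -> Q
The empty set is not sufficient: P1 (Z <- C -> Q) has no collider blocking it and no conditioned non-collider, so it is open.
Try {C}:
  P1: blocked at fork node C ∈ conditioning set.
  P2: blocked at collider F (neither it nor any descendant is in the conditioning set).
  P3: blocked at fork node C ∈ conditioning set.
{C} contains no descendant of Z and blocks every backdoor path.
No other singleton works — e.g. {W} leaves P1 open — so {C} is the unique smallest valid adjustment set.

{C}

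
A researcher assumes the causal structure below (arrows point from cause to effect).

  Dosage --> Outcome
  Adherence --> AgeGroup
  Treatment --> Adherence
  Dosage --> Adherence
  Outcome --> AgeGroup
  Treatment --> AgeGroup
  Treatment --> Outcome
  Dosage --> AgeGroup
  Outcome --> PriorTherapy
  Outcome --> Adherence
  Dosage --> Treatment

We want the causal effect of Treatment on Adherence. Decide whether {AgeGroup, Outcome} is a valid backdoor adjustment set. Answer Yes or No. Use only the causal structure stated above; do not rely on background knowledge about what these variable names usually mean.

No

Backdoor paths from Treatment to Adherence (paths whose first edge points into Treatment):
  P1: Treatment <- Dosage -> Outcome -> Adherence
  P2: Treatment <- Dosage -> Outcome -> AgeGroup <- Adherence
  P3: Treatment <- Dosage -> Adherence
  P4: Treatment <- Dosage -> AgeGroup <- Outcome -> Adherence
  P5: Treatment <- Dosage -> AgeGroup <- Adherence
Condition 1 (no descendant of Treatment in the set): FAILS — AgeGroup and Outcome are descendants of Treatment.
Condition 2 (every backdoor path blocked by {AgeGroup, Outcome}):
  P1: blocked at chain node Outcome ∈ conditioning set.
  P2: blocked at chain node Outcome ∈ conditioning set.
  P3: open — no interior node is in the conditioning set.
  P4: blocked at fork node Outcome ∈ conditioning set.
  P5: open — collider(s) AgeGroup are conditioned on (or have a conditioned descendant) and no non-collider on the path is in the set.
{AgeGroup, Outcome} does not satisfy the backdoor criterion.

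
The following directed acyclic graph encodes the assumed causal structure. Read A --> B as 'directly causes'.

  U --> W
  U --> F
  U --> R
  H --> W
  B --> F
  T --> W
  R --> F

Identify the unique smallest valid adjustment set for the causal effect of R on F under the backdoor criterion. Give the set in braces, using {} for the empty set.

Variables eligible for adjustment (non-descendants of R, excluding R and F): {B, H, T, U, W}.
Backdoor paths from R to F:
  P1: R <- U -> F
The empty set is not sufficient: P1 (R <- U -> F) has no collider blocking it and no conditioned non-collider, so it is open.
Try {U}:
  P1: blocked at fork node U ∈ conditioning set.
{U} contains no descendant of R and blocks every backdoor path.
No other singleton works — e.g. {H} leaves P1 open — so {U} is the unique smallest valid adjustment set.

{U}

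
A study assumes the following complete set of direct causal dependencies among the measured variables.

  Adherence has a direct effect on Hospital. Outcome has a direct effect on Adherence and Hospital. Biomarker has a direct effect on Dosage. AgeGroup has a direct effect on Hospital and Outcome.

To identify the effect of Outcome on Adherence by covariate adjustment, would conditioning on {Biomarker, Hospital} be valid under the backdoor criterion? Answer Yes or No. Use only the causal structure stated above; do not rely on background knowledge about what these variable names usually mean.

No

Backdoor paths from Outcome to Adherence (paths whose first edge points into Outcome):
  P1: Outcome <- AgeGroup -> Hospital <- Adherence
Condition 1 (no descendant of Outcome in the set): FAILS — Hospital is a descendant of Outcome.
Condition 2 (every backdoor path blocked by {Biomarker, Hospital}):
  P1: open — collider(s) Hospital are conditioned on (or have a conditioned descendant) and no non-collider on the path is in the set.
{Biomarker, Hospital} does not satisfy the backdoor criterion.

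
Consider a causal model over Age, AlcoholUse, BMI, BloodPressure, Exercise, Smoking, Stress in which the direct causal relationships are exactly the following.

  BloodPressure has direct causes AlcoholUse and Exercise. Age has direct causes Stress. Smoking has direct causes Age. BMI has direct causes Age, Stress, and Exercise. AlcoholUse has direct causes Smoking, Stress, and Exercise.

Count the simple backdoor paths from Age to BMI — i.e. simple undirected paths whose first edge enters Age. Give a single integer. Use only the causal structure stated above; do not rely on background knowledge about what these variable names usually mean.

A backdoor path from Age to BMI is any simple undirected path whose first edge points into Age (i.e. leaves Age via a parent).
Parents of Age: {Stress}.
Enumerating:
  P1: Age <- Stress -> AlcoholUse <- Exercise -> BMI
  P2: Age <- Stress -> AlcoholUse -> BloodPressure <- Exercise -> BMI
  P3: Age <- Stress -> BMI
That exhausts the simple backdoor paths. Count: 3.

3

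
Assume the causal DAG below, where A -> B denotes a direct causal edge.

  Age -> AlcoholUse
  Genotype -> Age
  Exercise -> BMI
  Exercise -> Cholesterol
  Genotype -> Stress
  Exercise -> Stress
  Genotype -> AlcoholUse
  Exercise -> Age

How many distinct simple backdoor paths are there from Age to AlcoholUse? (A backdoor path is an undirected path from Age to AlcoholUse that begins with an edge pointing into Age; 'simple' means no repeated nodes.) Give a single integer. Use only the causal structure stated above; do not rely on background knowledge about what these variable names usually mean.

2

A backdoor path from Age to AlcoholUse is any simple undirected path whose first edge points into Age (i.e. leaves Age via a parent).
Parents of Age: {Exercise, Genotype}.
Enumerating:
  P1: Age <- Genotype -> AlcoholUse
  P2: Age <- Exercise -> Stress <- Genotype -> AlcoholUse
That exhausts the simple backdoor paths. Count: 2.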